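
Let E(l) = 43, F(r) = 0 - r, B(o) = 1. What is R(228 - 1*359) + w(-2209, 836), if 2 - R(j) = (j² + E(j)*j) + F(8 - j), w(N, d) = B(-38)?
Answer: -11386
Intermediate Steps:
w(N, d) = 1
F(r) = -r
R(j) = 10 - j² - 44*j (R(j) = 2 - ((j² + 43*j) - (8 - j)) = 2 - ((j² + 43*j) + (-8 + j)) = 2 - (-8 + j² + 44*j) = 2 + (8 - j² - 44*j) = 10 - j² - 44*j)
R(228 - 1*359) + w(-2209, 836) = (10 - (228 - 1*359)² - 44*(228 - 1*359)) + 1 = (10 - (228 - 359)² - 44*(228 - 359)) + 1 = (10 - 1*(-131)² - 44*(-131)) + 1 = (10 - 1*17161 + 5764) + 1 = (10 - 17161 + 5764) + 1 = -11387 + 1 = -11386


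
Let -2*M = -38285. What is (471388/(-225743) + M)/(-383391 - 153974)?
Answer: -8641627979/242612774390 ≈ -0.035619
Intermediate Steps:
M = 38285/2 (M = -1/2*(-38285) = 38285/2 ≈ 19143.)
(471388/(-225743) + M)/(-383391 - 153974) = (471388/(-225743) + 38285/2)/(-383391 - 153974) = (471388*(-1/225743) + 38285/2)/(-537365) = (-471388/225743 + 38285/2)*(-1/537365) = (8641627979/451486)*(-1/537365) = -8641627979/242612774390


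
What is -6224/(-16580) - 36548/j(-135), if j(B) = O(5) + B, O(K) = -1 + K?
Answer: 151695296/542995 ≈ 279.37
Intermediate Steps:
j(B) = 4 + B (j(B) = (-1 + 5) + B = 4 + B)
-6224/(-16580) - 36548/j(-135) = -6224/(-16580) - 36548/(4 - 135) = -6224*(-1/16580) - 36548/(-131) = 1556/4145 - 36548*(-1/131) = 1556/4145 + 36548/131 = 151695296/542995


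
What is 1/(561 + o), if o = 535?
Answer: 1/1096 ≈ 0.00091241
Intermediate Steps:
1/(561 + o) = 1/(561 + 535) = 1/1096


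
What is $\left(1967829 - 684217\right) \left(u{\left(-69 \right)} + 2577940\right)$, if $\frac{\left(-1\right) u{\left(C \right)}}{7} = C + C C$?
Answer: $3266915766752$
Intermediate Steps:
$u{\left(C \right)} = - 7 C - 7 C^{2}$ ($u{\left(C \right)} = - 7 \left(C + C C\right) = - 7 \left(C + C^{2}\right) = - 7 C - 7 C^{2}$)
$\left(1967829 - 684217\right) \left(u{\left(-69 \right)} + 2577940\right) = \left(1967829 - 684217\right) \left(\left(-7\right) \left(-69\right) \left(1 - 69\right) + 2577940\right) = 1283612 \left(\left(-7\right) \left(-69\right) \left(-68\right) + 2577940\right) = 1283612 \left(-32844 + 2577940\right) = 1283612 \cdot 2545096 = 3266915766752$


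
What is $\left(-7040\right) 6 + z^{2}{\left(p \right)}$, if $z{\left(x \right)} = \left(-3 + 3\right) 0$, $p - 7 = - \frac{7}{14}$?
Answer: $-42240$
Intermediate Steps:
$p = \frac{13}{2}$ ($p = 7 - \frac{7}{14} = 7 - \frac{1}{2} = \frac{13}{2} \approx 6.5$)
$z{\left(x \right)} = 0$ ($z{\left(x \right)} = 0 \cdot 0 = 0$)
$\left(-7040\right) 6 + z^{2}{\left(p \right)} = \left(-7040\right) 6 + 0^{2} = -42240 + 0 = -42240$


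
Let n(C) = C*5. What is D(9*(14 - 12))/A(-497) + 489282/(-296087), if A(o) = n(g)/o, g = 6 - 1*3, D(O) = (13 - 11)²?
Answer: -595960186/4441305 ≈ -134.19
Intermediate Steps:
D(O) = 4 (D(O) = 2² = 4)
g = 3 (g = 6 - 3 = 3)
n(C) = 5*C
A(o) = 15/o (A(o) = (5*3)/o = 15/o)
D(9*(14 - 12))/A(-497) + 489282/(-296087) = 4/((15/(-497))) + 489282/(-296087) = 4/((15*(-1/497))) + 489282*(-1/296087) = 4/(-15/497) - 489282/296087 = 4*(-497/15) - 489282/296087 = -1988/15 - 489282/296087 = -595960186/4441305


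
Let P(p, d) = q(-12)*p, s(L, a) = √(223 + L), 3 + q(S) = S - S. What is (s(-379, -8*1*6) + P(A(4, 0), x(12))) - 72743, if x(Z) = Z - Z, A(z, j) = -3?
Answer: -72734 + 2*I*√39 ≈ -72734.0 + 12.49*I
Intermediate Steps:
q(S) = -3 (q(S) = -3 + (S - S) = -3 + 0 = -3)
x(Z) = 0
P(p, d) = -3*p
(s(-379, -8*1*6) + P(A(4, 0), x(12))) - 72743 = (√(223 - 379) - 3*(-3)) - 72743 = (√(-156) + 9) - 72743 = (2*I*√39 + 9) - 72743 = (9 + 2*I*√39) - 72743 = -72734 + 2*I*√39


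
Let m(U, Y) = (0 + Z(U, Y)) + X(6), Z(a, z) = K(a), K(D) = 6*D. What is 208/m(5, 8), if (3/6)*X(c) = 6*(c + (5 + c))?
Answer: 8/9 ≈ 0.88889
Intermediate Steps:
X(c) = 60 + 24*c (X(c) = 2*(6*(c + (5 + c))) = 2*(6*(5 + 2*c)) = 2*(30 + 12*c) = 60 + 24*c)
Z(a, z) = 6*a
m(U, Y) = 204 + 6*U (m(U, Y) = (0 + 6*U) + (60 + 24*6) = 6*U + (60 + 144) = 6*U + 204 = 204 + 6*U)
208/m(5, 8) = 208/(204 + 6*5) = 208/(204 + 30) = 208/234 = 208*(1/234) = 8/9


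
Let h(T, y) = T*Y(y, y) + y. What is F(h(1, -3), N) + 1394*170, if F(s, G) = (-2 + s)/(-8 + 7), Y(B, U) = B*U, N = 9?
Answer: 236976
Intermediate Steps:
h(T, y) = y + T*y**2 (h(T, y) = T*(y*y) + y = T*y**2 + y = y + T*y**2)
F(s, G) = 2 - s (F(s, G) = (-2 + s)/(-1) = (-2 + s)*(-1) = 2 - s)
F(h(1, -3), N) + 1394*170 = (2 - (-3)*(1 + 1*(-3))) + 1394*170 = (2 - (-3)*(1 - 3)) + 236980 = (2 - (-3)*(-2)) + 236980 = (2 - 1*6) + 236980 = (2 - 6) + 236980 = -4 + 236980 = 236976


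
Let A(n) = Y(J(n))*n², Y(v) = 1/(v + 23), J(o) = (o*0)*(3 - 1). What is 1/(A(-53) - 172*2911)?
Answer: -23/11513107 ≈ -1.9977e-6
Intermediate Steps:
J(o) = 0 (J(o) = 0*2 = 0)
Y(v) = 1/(23 + v)
A(n) = n²/23 (A(n) = n²/(23 + 0) = n²/23)
1/(A(-53) - 172*2911) = 1/((1/23)*(-53)² - 172*2911) = 1/((1/23)*2809 - 500692) = 1/(2809/23 - 500692) = 1/(-11513107/23) = -23/11513107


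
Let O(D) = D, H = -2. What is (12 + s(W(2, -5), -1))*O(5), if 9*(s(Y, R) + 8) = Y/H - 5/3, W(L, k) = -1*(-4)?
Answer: 485/27 ≈ 17.963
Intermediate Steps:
W(L, k) = 4
s(Y, R) = -221/27 - Y/18 (s(Y, R) = -8 + (Y/(-2) - 5/3)/9 = -8 + (Y*(-½) - 5*⅓)/9 = -8 + (-Y/2 - 5/3)/9 = -8 + (-5/3 - Y/2)/9 = -8 + (-5/27 - Y/18) = -221/27 - Y/18)
(12 + s(W(2, -5), -1))*O(5) = (12 + (-221/27 - 1/18*4))*5 = (12 + (-221/27 - 2/9))*5 = (12 - 227/27)*5 = (97/27)*5 = 485/27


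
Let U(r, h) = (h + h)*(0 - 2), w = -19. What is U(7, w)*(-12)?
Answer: -912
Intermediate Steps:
U(r, h) = -4*h (U(r, h) = (2*h)*(-2) = -4*h)
U(7, w)*(-12) = -4*(-19)*(-12) = 76*(-12) = -912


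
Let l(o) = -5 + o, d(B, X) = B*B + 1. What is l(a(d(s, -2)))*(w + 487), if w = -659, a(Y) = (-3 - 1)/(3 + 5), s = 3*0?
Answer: 946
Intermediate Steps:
s = 0
d(B, X) = 1 + B² (d(B, X) = B² + 1 = 1 + B²)
a(Y) = -½ (a(Y) = -4/8 = -4*⅛ = -½)
l(a(d(s, -2)))*(w + 487) = (-5 - ½)*(-659 + 487) = -11/2*(-172) = 946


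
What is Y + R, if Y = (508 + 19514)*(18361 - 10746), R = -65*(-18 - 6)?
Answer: 152469090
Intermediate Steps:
R = 1560 (R = -65*(-24) = 1560)
Y = 152467530 (Y = 20022*7615 = 152467530)
Y + R = 152467530 + 1560 = 152469090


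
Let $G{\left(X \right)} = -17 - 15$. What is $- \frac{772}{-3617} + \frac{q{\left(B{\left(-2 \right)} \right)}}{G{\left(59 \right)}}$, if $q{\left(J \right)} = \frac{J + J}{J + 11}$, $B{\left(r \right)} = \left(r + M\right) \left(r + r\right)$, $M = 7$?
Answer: $\frac{9707}{130212} \approx 0.074548$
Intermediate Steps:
$G{\left(X \right)} = -32$
$B{\left(r \right)} = 2 r \left(7 + r\right)$ ($B{\left(r \right)} = \left(r + 7\right) \left(r + r\right) = \left(7 + r\right) 2 r = 2 r \left(7 + r\right)$)
$q{\left(J \right)} = \frac{2 J}{11 + J}$
$- \frac{772}{-3617} + \frac{q{\left(B{\left(-2 \right)} \right)}}{G{\left(59 \right)}} = - \frac{772}{-3617} + \frac{2 \cdot 2 \left(-2\right) \left(7 - 2\right) \frac{1}{11 + 2 \left(-2\right) \left(7 - 2\right)}}{-32} = \left(-772\right) \left(- \frac{1}{3617}\right) + \frac{2 \cdot 2 \left(-2\right) 5}{11 + 2 \left(-2\right) 5} \left(- \frac{1}{32}\right) = \frac{772}{3617} + 2 \left(-20\right) \frac{1}{11 - 20} \left(- \frac{1}{32}\right) = \frac{772}{3617} + 2 \left(-20\right) \frac{1}{-9} \left(- \frac{1}{32}\right) = \frac{772}{3617} + 2 \left(-20\right) \left(- \frac{1}{9}\right) \left(- \frac{1}{32}\right) = \frac{772}{3617} + \frac{40}{9} \left(- \frac{1}{32}\right) = \frac{772}{3617} - \frac{5}{36} = \frac{9707}{130212}$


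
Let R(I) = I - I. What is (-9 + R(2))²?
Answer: 81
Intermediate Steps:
R(I) = 0
(-9 + R(2))² = (-9 + 0)² = (-9)² = 81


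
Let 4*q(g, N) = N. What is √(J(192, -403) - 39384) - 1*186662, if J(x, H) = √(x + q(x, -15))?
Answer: -186662 + I*√(157536 - 2*√753)/2 ≈ -1.8666e+5 + 198.42*I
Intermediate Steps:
q(g, N) = N/4
J(x, H) = √(-15/4 + x) (J(x, H) = √(x + (¼)*(-15)) = √(x - 15/4) = √(-15/4 + x))
√(J(192, -403) - 39384) - 1*186662 = √(√(-15 + 4*192)/2 - 39384) - 1*186662 = √(√(-15 + 768)/2 - 39384) - 186662 = √(√753/2 - 39384) - 186662 = √(-39384 + √753/2) - 186662 = -186662 + √(-39384 + √753/2)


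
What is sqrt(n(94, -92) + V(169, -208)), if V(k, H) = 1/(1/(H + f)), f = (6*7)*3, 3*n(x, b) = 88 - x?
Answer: 2*I*sqrt(21) ≈ 9.1651*I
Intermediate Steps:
n(x, b) = 88/3 - x/3 (n(x, b) = (88 - x)/3 = 88/3 - x/3)
f = 126 (f = 42*3 = 126)
V(k, H) = 126 + H (V(k, H) = 1/(1/(H + 126)) = 1/(1/(126 + H)) = 126 + H)
sqrt(n(94, -92) + V(169, -208)) = sqrt((88/3 - 1/3*94) + (126 - 208)) = sqrt((88/3 - 94/3) - 82) = sqrt(-2 - 82) = sqrt(-84) = 2*I*sqrt(21)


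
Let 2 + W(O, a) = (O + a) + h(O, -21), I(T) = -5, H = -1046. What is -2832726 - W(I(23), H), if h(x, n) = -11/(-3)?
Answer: -8495030/3 ≈ -2.8317e+6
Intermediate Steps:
h(x, n) = 11/3 (h(x, n) = -11*(-⅓) = 11/3)
W(O, a) = 5/3 + O + a (W(O, a) = -2 + ((O + a) + 11/3) = -2 + (11/3 + O + a) = 5/3 + O + a)
-2832726 - W(I(23), H) = -2832726 - (5/3 - 5 - 1046) = -2832726 - 1*(-3148/3) = -2832726 + 3148/3 = -8495030/3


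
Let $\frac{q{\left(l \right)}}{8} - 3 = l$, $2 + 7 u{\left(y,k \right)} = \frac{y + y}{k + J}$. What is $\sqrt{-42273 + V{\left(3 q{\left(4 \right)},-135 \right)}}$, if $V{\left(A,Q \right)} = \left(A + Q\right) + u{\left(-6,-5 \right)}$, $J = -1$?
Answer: $16 i \sqrt{165} \approx 205.52 i$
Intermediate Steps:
$u{\left(y,k \right)} = - \frac{2}{7} + \frac{2 y}{7 \left(-1 + k\right)}$ ($u{\left(y,k \right)} = - \frac{2}{7} + \frac{\left(y + y\right) \frac{1}{k - 1}}{7} = - \frac{2}{7} + \frac{2 y \frac{1}{-1 + k}}{7} = - \frac{2}{7} + \frac{2 y}{7 \left(-1 + k\right)}$)
$q{\left(l \right)} = 24 + 8 l$
$V{\left(A,Q \right)} = A + Q$ ($V{\left(A,Q \right)} = \left(A + Q\right) + \frac{2 \left(1 - 6 - -5\right)}{7 \left(-1 - 5\right)} = \left(A + Q\right) + \frac{2 \left(1 - 6 + 5\right)}{7 \left(-6\right)} = \left(A + Q\right) + \frac{2}{7} \left(- \frac{1}{6}\right) 0 = \left(A + Q\right) + 0 = A + Q$)
$\sqrt{-42273 + V{\left(3 q{\left(4 \right)},-135 \right)}} = \sqrt{-42273 - \left(135 - 3 \left(24 + 8 \cdot 4\right)\right)} = \sqrt{-42273 - \left(135 - 3 \left(24 + 32\right)\right)} = \sqrt{-42273 + \left(3 \cdot 56 - 135\right)} = \sqrt{-42273 + \left(168 - 135\right)} = \sqrt{-42273 + 33} = \sqrt{-42240} = 16 i \sqrt{165}$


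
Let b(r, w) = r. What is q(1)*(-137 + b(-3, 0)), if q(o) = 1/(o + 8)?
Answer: -140/9 ≈ -15.556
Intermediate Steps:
q(o) = 1/(8 + o)
q(1)*(-137 + b(-3, 0)) = (-137 - 3)/(8 + 1) = -140/9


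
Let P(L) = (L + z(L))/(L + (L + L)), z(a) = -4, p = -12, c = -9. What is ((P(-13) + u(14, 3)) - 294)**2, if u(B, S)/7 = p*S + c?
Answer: 563302756/1521 ≈ 3.7035e+5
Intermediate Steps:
u(B, S) = -63 - 84*S (u(B, S) = 7*(-12*S - 9) = 7*(-9 - 12*S) = -63 - 84*S)
P(L) = (-4 + L)/(3*L) (P(L) = (L - 4)/(L + (L + L)) = (-4 + L)/(L + 2*L) = (-4 + L)/((3*L)) = (-4 + L)*(1/(3*L)) = (-4 + L)/(3*L))
((P(-13) + u(14, 3)) - 294)**2 = (((1/3)*(-4 - 13)/(-13) + (-63 - 84*3)) - 294)**2 = (((1/3)*(-1/13)*(-17) + (-63 - 252)) - 294)**2 = ((17/39 - 315) - 294)**2 = (-12268/39 - 294)**2 = (-23734/39)**2 = 563302756/1521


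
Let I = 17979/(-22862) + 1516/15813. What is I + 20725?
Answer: 1070312308745/51645258 ≈ 20724.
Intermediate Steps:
I = -35663305/51645258 (I = 17979*(-1/22862) + 1516*(1/15813) = -17979/22862 + 1516/15813 = -35663305/51645258 ≈ -0.69054)
I + 20725 = -35663305/51645258 + 20725 = 1070312308745/51645258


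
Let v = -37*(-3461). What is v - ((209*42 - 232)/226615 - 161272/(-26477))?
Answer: 768316157378513/6000085355 ≈ 1.2805e+5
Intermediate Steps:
v = 128057
v - ((209*42 - 232)/226615 - 161272/(-26477)) = 128057 - ((209*42 - 232)/226615 - 161272/(-26477)) = 128057 - ((8778 - 232)*(1/226615) - 161272*(-1/26477)) = 128057 - (8546*(1/226615) + 161272/26477) = 128057 - (8546/226615 + 161272/26477) = 128057 - 1*36772926722/6000085355 = 128057 - 36772926722/6000085355 = 768316157378513/6000085355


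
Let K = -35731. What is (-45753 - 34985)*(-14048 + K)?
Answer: 4019056902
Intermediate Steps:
(-45753 - 34985)*(-14048 + K) = (-45753 - 34985)*(-14048 - 35731) = -80738*(-49779) = 4019056902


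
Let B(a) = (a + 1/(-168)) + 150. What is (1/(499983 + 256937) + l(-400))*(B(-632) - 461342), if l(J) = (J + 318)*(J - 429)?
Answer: -1330708389029002171/42387520 ≈ -3.1394e+10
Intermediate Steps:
l(J) = (-429 + J)*(318 + J) (l(J) = (318 + J)*(-429 + J) = (-429 + J)*(318 + J))
B(a) = 25199/168 + a (B(a) = (a - 1/168) + 150 = (-1/168 + a) + 150 = 25199/168 + a)
(1/(499983 + 256937) + l(-400))*(B(-632) - 461342) = (1/(499983 + 256937) + (-136422 + (-400)**2 - 111*(-400)))*((25199/168 - 632) - 461342) = (1/756920 + (-136422 + 160000 + 44400))*(-80977/168 - 461342) = (1/756920 + 67978)*(-77586433/168) = (51453907761/756920)*(-77586433/168) = -1330708389029002171/42387520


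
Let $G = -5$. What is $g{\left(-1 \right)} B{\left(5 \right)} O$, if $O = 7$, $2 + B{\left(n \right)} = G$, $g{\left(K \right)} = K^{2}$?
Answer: $-49$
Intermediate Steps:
$B{\left(n \right)} = -7$ ($B{\left(n \right)} = -2 - 5 = -7$)
$g{\left(-1 \right)} B{\left(5 \right)} O = \left(-1\right)^{2} \left(-7\right) 7 = 1 \left(-7\right) 7 = \left(-7\right) 7 = -49$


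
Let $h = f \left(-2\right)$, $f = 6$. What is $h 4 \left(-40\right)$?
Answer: $1920$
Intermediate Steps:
$h = -12$ ($h = 6 \left(-2\right) = -12$)
$h 4 \left(-40\right) = \left(-12\right) 4 \left(-40\right) = \left(-48\right) \left(-40\right) = 1920$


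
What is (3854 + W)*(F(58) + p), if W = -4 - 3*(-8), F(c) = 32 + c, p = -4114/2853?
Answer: 978789344/2853 ≈ 3.4307e+5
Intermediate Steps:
p = -4114/2853 (p = -4114*1/2853 = -4114/2853 ≈ -1.4420)
W = 20 (W = -4 + 24 = 20)
(3854 + W)*(F(58) + p) = (3854 + 20)*((32 + 58) - 4114/2853) = 3874*(90 - 4114/2853) = 3874*(252656/2853) = 978789344/2853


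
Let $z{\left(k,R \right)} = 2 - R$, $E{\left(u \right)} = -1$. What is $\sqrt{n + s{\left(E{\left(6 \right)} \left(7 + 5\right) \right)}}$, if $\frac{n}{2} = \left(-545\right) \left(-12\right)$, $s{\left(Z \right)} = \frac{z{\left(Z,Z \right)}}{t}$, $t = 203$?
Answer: $\frac{\sqrt{11000338}}{29} \approx 114.37$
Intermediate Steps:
$s{\left(Z \right)} = \frac{2}{203} - \frac{Z}{203}$ ($s{\left(Z \right)} = \frac{2 - Z}{203} = \left(2 - Z\right) \frac{1}{203} = \frac{2}{203} - \frac{Z}{203}$)
$n = 13080$ ($n = 2 \left(\left(-545\right) \left(-12\right)\right) = 2 \cdot 6540 = 13080$)
$\sqrt{n + s{\left(E{\left(6 \right)} \left(7 + 5\right) \right)}} = \sqrt{13080 - \left(- \frac{2}{203} + \frac{\left(-1\right) \left(7 + 5\right)}{203}\right)} = \sqrt{13080 - \left(- \frac{2}{203} + \frac{\left(-1\right) 12}{203}\right)} = \sqrt{13080 + \left(\frac{2}{203} - - \frac{12}{203}\right)} = \sqrt{13080 + \left(\frac{2}{203} + \frac{12}{203}\right)} = \sqrt{13080 + \frac{2}{29}} = \sqrt{\frac{379322}{29}} = \frac{\sqrt{11000338}}{29}$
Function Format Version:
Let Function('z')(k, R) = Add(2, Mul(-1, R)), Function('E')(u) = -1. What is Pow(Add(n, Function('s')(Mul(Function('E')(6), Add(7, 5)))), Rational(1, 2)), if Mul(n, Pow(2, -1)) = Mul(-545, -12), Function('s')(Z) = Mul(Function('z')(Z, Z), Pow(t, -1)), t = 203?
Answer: Mul(Rational(1, 29), Pow(11000338, Rational(1, 2))) ≈ 114.37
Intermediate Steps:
Function('s')(Z) = Add(Rational(2, 203), Mul(Rational(-1, 203), Z)) (Function('s')(Z) = Mul(Add(2, Mul(-1, Z)), Pow(203, -1)) = Mul(Add(2, Mul(-1, Z)), Rational(1, 203)) = Add(Rational(2, 203), Mul(Rational(-1, 203), Z)))
n = 13080 (n = Mul(2, Mul(-545, -12)) = Mul(2, 6540) = 13080)
Pow(Add(n, Function('s')(Mul(Function('E')(6), Add(7, 5)))), Rational(1, 2)) = Pow(Add(13080, Add(Rational(2, 203), Mul(Rational(-1, 203), Mul(-1, Add(7, 5))))), Rational(1, 2)) = Pow(Add(13080, Add(Rational(2, 203), Mul(Rational(-1, 203), Mul(-1, 12)))), Rational(1, 2)) = Pow(Add(13080, Add(Rational(2, 203), Mul(Rational(-1, 203), -12))), Rational(1, 2)) = Pow(Add(13080, Add(Rational(2, 203), Rational(12, 203))), Rational(1, 2)) = Pow(Add(13080, Rational(2, 29)), Rational(1, 2)) = Pow(Rational(379322, 29), Rational(1, 2)) = Mul(Rational(1, 29), Pow(11000338, Rational(1, 2)))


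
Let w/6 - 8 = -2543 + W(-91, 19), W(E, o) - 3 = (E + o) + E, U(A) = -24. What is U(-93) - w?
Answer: 16146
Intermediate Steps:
W(E, o) = 3 + o + 2*E (W(E, o) = 3 + ((E + o) + E) = 3 + (o + 2*E) = 3 + o + 2*E)
w = -16170 (w = 48 + 6*(-2543 + (3 + 19 + 2*(-91))) = 48 + 6*(-2543 + (3 + 19 - 182)) = 48 + 6*(-2543 - 160) = 48 + 6*(-2703) = 48 - 16218 = -16170)
U(-93) - w = -24 - 1*(-16170) = -24 + 16170 = 16146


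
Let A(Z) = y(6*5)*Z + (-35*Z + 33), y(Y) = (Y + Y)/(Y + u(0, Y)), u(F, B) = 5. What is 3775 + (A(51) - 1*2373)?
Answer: -1838/7 ≈ -262.57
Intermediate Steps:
y(Y) = 2*Y/(5 + Y) (y(Y) = (Y + Y)/(Y + 5) = (2*Y)/(5 + Y) = 2*Y/(5 + Y))
A(Z) = 33 - 233*Z/7 (A(Z) = (2*(6*5)/(5 + 6*5))*Z + (-35*Z + 33) = (2*30/(5 + 30))*Z + (33 - 35*Z) = (2*30/35)*Z + (33 - 35*Z) = (2*30*(1/35))*Z + (33 - 35*Z) = 12*Z/7 + (33 - 35*Z) = 33 - 233*Z/7)
3775 + (A(51) - 1*2373) = 3775 + ((33 - 233/7*51) - 1*2373) = 3775 + ((33 - 11883/7) - 2373) = 3775 + (-11652/7 - 2373) = 3775 - 28263/7 = -1838/7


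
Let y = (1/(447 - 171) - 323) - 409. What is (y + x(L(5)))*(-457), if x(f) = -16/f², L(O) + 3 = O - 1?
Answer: 94346279/276 ≈ 3.4183e+5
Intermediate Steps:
L(O) = -4 + O (L(O) = -3 + (O - 1) = -3 + (-1 + O) = -4 + O)
y = -202031/276 (y = (1/276 - 323) - 409 = -89147/276 - 409 = -202031/276 ≈ -732.00)
x(f) = -16/f²
(y + x(L(5)))*(-457) = (-202031/276 - 16/(-4 + 5)²)*(-457) = (-202031/276 - 16/1²)*(-457) = (-202031/276 - 16*1)*(-457) = (-202031/276 - 16)*(-457) = -206447/276*(-457) = 94346279/276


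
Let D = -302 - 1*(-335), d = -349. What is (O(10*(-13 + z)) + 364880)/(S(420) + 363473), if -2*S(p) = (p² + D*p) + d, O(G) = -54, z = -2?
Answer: 729652/537035 ≈ 1.3587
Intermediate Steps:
D = 33 (D = -302 + 335 = 33)
S(p) = 349/2 - 33*p/2 - p²/2 (S(p) = -((p² + 33*p) - 349)/2 = -(-349 + p² + 33*p)/2 = 349/2 - 33*p/2 - p²/2)
(O(10*(-13 + z)) + 364880)/(S(420) + 363473) = (-54 + 364880)/((349/2 - 33/2*420 - ½*420²) + 363473) = 364826/((349/2 - 6930 - ½*176400) + 363473) = 364826/((349/2 - 6930 - 88200) + 363473) = 364826/(-189911/2 + 363473) = 364826/(537035/2) = 364826*(2/537035) = 729652/537035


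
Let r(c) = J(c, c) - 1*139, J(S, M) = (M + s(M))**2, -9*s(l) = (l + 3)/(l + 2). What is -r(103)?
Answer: -9329347966/893025 ≈ -10447.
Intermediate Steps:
s(l) = -(3 + l)/(9*(2 + l)) (s(l) = -(l + 3)/(9*(l + 2)) = -(3 + l)/(9*(2 + l)))
J(S, M) = (M + (-3 - M)/(9*(2 + M)))**2
r(c) = -139 + (-3 - c + 9*c*(2 + c))**2/(81*(2 + c)**2) (r(c) = (-3 - c + 9*c*(2 + c))**2/(81*(2 + c)**2) - 1*139 = (-3 - c + 9*c*(2 + c))**2/(81*(2 + c)**2) - 139 = -139 + (-3 - c + 9*c*(2 + c))**2/(81*(2 + c)**2))
-r(103) = -(-139 + (-3 + 9*103**2 + 17*103)**2/(81*(2 + 103)**2)) = -(-139 + (1/81)*(-3 + 9*10609 + 1751)**2/105**2) = -(-139 + (1/81)*(1/11025)*(-3 + 95481 + 1751)**2) = -(-139 + (1/81)*(1/11025)*97229**2) = -(-139 + (1/81)*(1/11025)*9453478441) = -(-139 + 9453478441/893025) = -1*9329347966/893025 = -9329347966/893025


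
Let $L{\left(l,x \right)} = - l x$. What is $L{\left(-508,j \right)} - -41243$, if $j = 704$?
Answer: $398875$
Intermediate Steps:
$L{\left(l,x \right)} = - l x$
$L{\left(-508,j \right)} - -41243 = \left(-1\right) \left(-508\right) 704 - -41243 = 357632 + 41243 = 398875$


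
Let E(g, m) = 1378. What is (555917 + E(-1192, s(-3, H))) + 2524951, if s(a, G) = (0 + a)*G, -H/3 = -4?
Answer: 3082246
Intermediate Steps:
H = 12 (H = -3*(-4) = 12)
s(a, G) = G*a (s(a, G) = a*G = G*a)
(555917 + E(-1192, s(-3, H))) + 2524951 = (555917 + 1378) + 2524951 = 557295 + 2524951 = 3082246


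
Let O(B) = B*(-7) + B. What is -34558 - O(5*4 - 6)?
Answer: -34474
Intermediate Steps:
O(B) = -6*B (O(B) = -7*B + B = -6*B)
-34558 - O(5*4 - 6) = -34558 - (-6)*(5*4 - 6) = -34558 - (-6)*(20 - 6) = -34558 - (-6)*14 = -34558 - 1*(-84) = -34558 + 84 = -34474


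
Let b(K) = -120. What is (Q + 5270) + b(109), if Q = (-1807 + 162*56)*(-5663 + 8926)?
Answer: 23710845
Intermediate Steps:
Q = 23705695 (Q = (-1807 + 9072)*3263 = 7265*3263 = 23705695)
(Q + 5270) + b(109) = (23705695 + 5270) - 120 = 23710965 - 120 = 23710845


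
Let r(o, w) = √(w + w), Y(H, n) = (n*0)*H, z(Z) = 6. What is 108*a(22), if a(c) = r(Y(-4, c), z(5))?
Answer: 216*√3 ≈ 374.12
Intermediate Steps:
Y(H, n) = 0 (Y(H, n) = 0*H = 0)
r(o, w) = √2*√w (r(o, w) = √(2*w) = √2*√w)
a(c) = 2*√3 (a(c) = √2*√6 = 2*√3)
108*a(22) = 108*(2*√3) = 216*√3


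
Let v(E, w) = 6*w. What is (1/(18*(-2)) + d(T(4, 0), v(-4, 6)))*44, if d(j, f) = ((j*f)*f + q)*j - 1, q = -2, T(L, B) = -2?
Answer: 2054041/9 ≈ 2.2823e+5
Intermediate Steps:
d(j, f) = -1 + j*(-2 + j*f²) (d(j, f) = ((j*f)*f - 2)*j - 1 = ((f*j)*f - 2)*j - 1 = (j*f² - 2)*j - 1 = (-2 + j*f²)*j - 1 = j*(-2 + j*f²) - 1 = -1 + j*(-2 + j*f²))
(1/(18*(-2)) + d(T(4, 0), v(-4, 6)))*44 = (1/(18*(-2)) + (-1 - 2*(-2) + (6*6)²*(-2)²))*44 = (1/(-36) + (-1 + 4 + 36²*4))*44 = (-1/36 + (-1 + 4 + 1296*4))*44 = (-1/36 + (-1 + 4 + 5184))*44 = (-1/36 + 5187)*44 = (186731/36)*44 = 2054041/9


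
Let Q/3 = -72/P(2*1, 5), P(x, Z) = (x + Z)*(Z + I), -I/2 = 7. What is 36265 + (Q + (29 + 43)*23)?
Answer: 265471/7 ≈ 37924.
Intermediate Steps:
I = -14 (I = -2*7 = -14)
P(x, Z) = (-14 + Z)*(Z + x) (P(x, Z) = (x + Z)*(Z - 14) = (Z + x)*(-14 + Z) = (-14 + Z)*(Z + x))
Q = 24/7 (Q = 3*(-72/(5² - 14*5 - 28 + 5*(2*1))) = 3*(-72/(25 - 70 - 14*2 + 5*2)) = 3*(-72/(25 - 70 - 28 + 10)) = 3*(-72/(-63)) = 3*(-72*(-1/63)) = 3*(8/7) = 24/7 ≈ 3.4286)
36265 + (Q + (29 + 43)*23) = 36265 + (24/7 + (29 + 43)*23) = 36265 + (24/7 + 72*23) = 36265 + (24/7 + 1656) = 36265 + 11616/7 = 265471/7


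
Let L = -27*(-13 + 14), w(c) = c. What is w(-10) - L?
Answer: 17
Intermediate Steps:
L = -27 (L = -27*1 = -27)
w(-10) - L = -10 - 1*(-27) = -10 + 27 = 17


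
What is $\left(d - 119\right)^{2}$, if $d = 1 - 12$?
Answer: $16900$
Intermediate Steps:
$d = -11$ ($d = 1 - 12 = -11$)
$\left(d - 119\right)^{2} = \left(-11 - 119\right)^{2} = \left(-130\right)^{2} = 16900$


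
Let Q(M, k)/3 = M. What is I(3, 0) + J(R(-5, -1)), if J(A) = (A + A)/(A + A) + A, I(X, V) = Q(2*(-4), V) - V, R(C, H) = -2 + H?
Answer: -26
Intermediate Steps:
Q(M, k) = 3*M
I(X, V) = -24 - V (I(X, V) = 3*(2*(-4)) - V = 3*(-8) - V = -24 - V)
J(A) = 1 + A (J(A) = (2*A)/((2*A)) + A = (2*A)*(1/(2*A)) + A = 1 + A)
I(3, 0) + J(R(-5, -1)) = (-24 - 1*0) + (1 + (-2 - 1)) = (-24 + 0) + (1 - 3) = -24 - 2 = -26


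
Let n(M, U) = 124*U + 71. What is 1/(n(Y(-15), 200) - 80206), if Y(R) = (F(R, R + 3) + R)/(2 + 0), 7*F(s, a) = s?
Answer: -1/55335 ≈ -1.8072e-5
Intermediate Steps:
F(s, a) = s/7
Y(R) = 4*R/7 (Y(R) = (R/7 + R)/(2 + 0) = (8*R/7)/2 = (8*R/7)*(½) = 4*R/7)
n(M, U) = 71 + 124*U
1/(n(Y(-15), 200) - 80206) = 1/((71 + 124*200) - 80206) = 1/((71 + 24800) - 80206) = 1/(24871 - 80206) = 1/(-55335) = -1/55335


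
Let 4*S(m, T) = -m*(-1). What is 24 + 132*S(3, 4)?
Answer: 123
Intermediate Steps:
S(m, T) = m/4 (S(m, T) = (-m*(-1))/4 = m/4)
24 + 132*S(3, 4) = 24 + 132*((¼)*3) = 24 + 132*(¾) = 24 + 99 = 123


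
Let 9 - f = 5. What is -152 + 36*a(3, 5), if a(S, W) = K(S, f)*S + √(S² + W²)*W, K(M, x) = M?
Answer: 172 + 180*√34 ≈ 1221.6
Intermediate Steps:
f = 4 (f = 9 - 1*5 = 9 - 5 = 4)
a(S, W) = S² + W*√(S² + W²) (a(S, W) = S*S + √(S² + W²)*W = S² + W*√(S² + W²))
-152 + 36*a(3, 5) = -152 + 36*(3² + 5*√(3² + 5²)) = -152 + 36*(9 + 5*√(9 + 25)) = -152 + 36*(9 + 5*√34) = -152 + (324 + 180*√34) = 172 + 180*√34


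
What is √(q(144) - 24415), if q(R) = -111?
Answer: I*√24526 ≈ 156.61*I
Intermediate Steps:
√(q(144) - 24415) = √(-111 - 24415) = √(-24526) = I*√24526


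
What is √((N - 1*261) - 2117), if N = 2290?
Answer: 2*I*√22 ≈ 9.3808*I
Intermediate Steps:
√((N - 1*261) - 2117) = √((2290 - 1*261) - 2117) = √((2290 - 261) - 2117) = √(2029 - 2117) = √(-88) = 2*I*√22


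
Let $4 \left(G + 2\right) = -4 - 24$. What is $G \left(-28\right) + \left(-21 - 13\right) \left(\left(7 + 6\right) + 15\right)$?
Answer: $-700$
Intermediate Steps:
$G = -9$ ($G = -2 + \frac{-4 - 24}{4} = -2 + \frac{1}{4} \left(-28\right) = -2 - 7 = -9$)
$G \left(-28\right) + \left(-21 - 13\right) \left(\left(7 + 6\right) + 15\right) = \left(-9\right) \left(-28\right) + \left(-21 - 13\right) \left(\left(7 + 6\right) + 15\right) = 252 - 34 \left(13 + 15\right) = 252 - 952 = -700$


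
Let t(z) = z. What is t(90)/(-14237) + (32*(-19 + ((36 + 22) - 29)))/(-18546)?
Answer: -3112490/132019701 ≈ -0.023576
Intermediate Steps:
t(90)/(-14237) + (32*(-19 + ((36 + 22) - 29)))/(-18546) = 90/(-14237) + (32*(-19 + ((36 + 22) - 29)))/(-18546) = 90*(-1/14237) + (32*(-19 + (58 - 29)))*(-1/18546) = -90/14237 + (32*(-19 + 29))*(-1/18546) = -90/14237 + (32*10)*(-1/18546) = -90/14237 + 320*(-1/18546) = -90/14237 - 160/9273 = -3112490/132019701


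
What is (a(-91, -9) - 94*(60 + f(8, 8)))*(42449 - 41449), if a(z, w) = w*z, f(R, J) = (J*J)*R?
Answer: -52949000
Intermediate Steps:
f(R, J) = R*J² (f(R, J) = J²*R = R*J²)
(a(-91, -9) - 94*(60 + f(8, 8)))*(42449 - 41449) = (-9*(-91) - 94*(60 + 8*8²))*(42449 - 41449) = (819 - 94*(60 + 8*64))*1000 = (819 - 94*(60 + 512))*1000 = (819 - 94*572)*1000 = (819 - 53768)*1000 = -52949*1000 = -52949000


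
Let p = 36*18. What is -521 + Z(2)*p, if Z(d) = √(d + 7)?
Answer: 1423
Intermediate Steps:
Z(d) = √(7 + d)
p = 648
-521 + Z(2)*p = -521 + √(7 + 2)*648 = -521 + √9*648 = -521 + 3*648 = -521 + 1944 = 1423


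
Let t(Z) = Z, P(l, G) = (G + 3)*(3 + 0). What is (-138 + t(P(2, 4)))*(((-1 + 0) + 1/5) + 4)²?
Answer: -29952/25 ≈ -1198.1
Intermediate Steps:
P(l, G) = 9 + 3*G (P(l, G) = (3 + G)*3 = 9 + 3*G)
(-138 + t(P(2, 4)))*(((-1 + 0) + 1/5) + 4)² = (-138 + (9 + 3*4))*(((-1 + 0) + 1/5) + 4)² = (-138 + (9 + 12))*((-1 + ⅕) + 4)² = (-138 + 21)*(-⅘ + 4)² = -117*(16/5)² = -117*256/25 = -29952/25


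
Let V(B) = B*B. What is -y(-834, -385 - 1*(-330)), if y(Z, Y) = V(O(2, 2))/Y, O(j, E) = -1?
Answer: 1/55 ≈ 0.018182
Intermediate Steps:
V(B) = B²
y(Z, Y) = 1/Y (y(Z, Y) = (-1)²/Y = 1/Y)
-y(-834, -385 - 1*(-330)) = -1/(-385 - 1*(-330)) = -1/(-385 + 330) = -1/(-55) = -1*(-1/55) = 1/55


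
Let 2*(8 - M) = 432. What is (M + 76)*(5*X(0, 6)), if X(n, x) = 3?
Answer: -1980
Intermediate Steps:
M = -208 (M = 8 - ½*432 = 8 - 216 = -208)
(M + 76)*(5*X(0, 6)) = (-208 + 76)*(5*3) = -132*15 = -1980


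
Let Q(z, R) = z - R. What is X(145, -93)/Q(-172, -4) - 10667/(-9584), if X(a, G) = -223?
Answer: 491161/201264 ≈ 2.4404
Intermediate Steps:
X(145, -93)/Q(-172, -4) - 10667/(-9584) = -223/(-172 - 1*(-4)) - 10667/(-9584) = -223/(-172 + 4) - 10667*(-1/9584) = -223/(-168) + 10667/9584 = -223*(-1/168) + 10667/9584 = 223/168 + 10667/9584 = 491161/201264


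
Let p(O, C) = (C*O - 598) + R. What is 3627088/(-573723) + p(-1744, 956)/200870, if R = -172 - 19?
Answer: -1685573537879/115243739010 ≈ -14.626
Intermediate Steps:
R = -191
p(O, C) = -789 + C*O (p(O, C) = (C*O - 598) - 191 = (-598 + C*O) - 191 = -789 + C*O)
3627088/(-573723) + p(-1744, 956)/200870 = 3627088/(-573723) + (-789 + 956*(-1744))/200870 = 3627088*(-1/573723) + (-789 - 1667264)*(1/200870) = -3627088/573723 - 1668053*1/200870 = -3627088/573723 - 1668053/200870 = -1685573537879/115243739010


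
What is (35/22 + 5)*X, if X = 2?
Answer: 145/11 ≈ 13.182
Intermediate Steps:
(35/22 + 5)*X = (35/22 + 5)*2 = (145/22)*2 = 145/11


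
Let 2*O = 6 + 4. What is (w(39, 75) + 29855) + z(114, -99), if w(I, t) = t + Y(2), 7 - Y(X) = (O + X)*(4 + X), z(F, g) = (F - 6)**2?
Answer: 41559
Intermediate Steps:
O = 5 (O = (6 + 4)/2 = (1/2)*10 = 5)
z(F, g) = (-6 + F)**2
Y(X) = 7 - (4 + X)*(5 + X) (Y(X) = 7 - (5 + X)*(4 + X) = 7 - (4 + X)*(5 + X))
w(I, t) = -35 + t (w(I, t) = t + (-13 - 1*2**2 - 9*2) = t + (-13 - 1*4 - 18) = t + (-13 - 4 - 18) = t - 35 = -35 + t)
(w(39, 75) + 29855) + z(114, -99) = ((-35 + 75) + 29855) + (-6 + 114)**2 = (40 + 29855) + 108**2 = 29895 + 11664 = 41559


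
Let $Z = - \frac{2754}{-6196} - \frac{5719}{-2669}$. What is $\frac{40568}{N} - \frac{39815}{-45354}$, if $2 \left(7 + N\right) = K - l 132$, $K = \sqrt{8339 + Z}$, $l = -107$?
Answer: $\frac{180673943746795315}{27257710941502002} - \frac{7376 \sqrt{570306957891054466}}{149648763602637} \approx 6.5911$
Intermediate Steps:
$Z = \frac{21392675}{8268562}$ ($Z = \left(-2754\right) \left(- \frac{1}{6196}\right) - - \frac{5719}{2669} = \frac{1377}{3098} + \frac{5719}{2669} = \frac{21392675}{8268562} \approx 2.5872$)
$K = \frac{\sqrt{570306957891054466}}{8268562}$ ($K = \sqrt{8339 + \frac{21392675}{8268562}} = \sqrt{\frac{68972931193}{8268562}} = \frac{\sqrt{570306957891054466}}{8268562} \approx 91.332$)
$N = 7055 + \frac{\sqrt{570306957891054466}}{16537124}$ ($N = -7 + \frac{\frac{\sqrt{570306957891054466}}{8268562} - \left(-107\right) 132}{2} = -7 + \frac{\frac{\sqrt{570306957891054466}}{8268562} - -14124}{2} = -7 + \frac{\frac{\sqrt{570306957891054466}}{8268562} + 14124}{2} = -7 + \frac{14124 + \frac{\sqrt{570306957891054466}}{8268562}}{2} = -7 + \left(7062 + \frac{\sqrt{570306957891054466}}{16537124}\right) = 7055 + \frac{\sqrt{570306957891054466}}{16537124} \approx 7100.7$)
$\frac{40568}{N} - \frac{39815}{-45354} = \frac{40568}{7055 + \frac{\sqrt{570306957891054466}}{16537124}} - \frac{39815}{-45354} = \frac{40568}{7055 + \frac{\sqrt{570306957891054466}}{16537124}} - - \frac{39815}{45354} = \frac{40568}{7055 + \frac{\sqrt{570306957891054466}}{16537124}} + \frac{39815}{45354} = \frac{39815}{45354} + \frac{40568}{7055 + \frac{\sqrt{570306957891054466}}{16537124}}$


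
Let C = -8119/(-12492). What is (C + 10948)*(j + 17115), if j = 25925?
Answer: 1471650956600/3123 ≈ 4.7123e+8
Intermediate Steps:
C = 8119/12492 (C = -8119*(-1/12492) = 8119/12492 ≈ 0.64994)
(C + 10948)*(j + 17115) = (8119/12492 + 10948)*(25925 + 17115) = (136770535/12492)*43040 = 1471650956600/3123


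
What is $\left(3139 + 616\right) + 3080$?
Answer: $6835$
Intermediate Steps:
$\left(3139 + 616\right) + 3080 = 3755 + 3080 = 6835$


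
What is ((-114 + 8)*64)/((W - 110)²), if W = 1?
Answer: -6784/11881 ≈ -0.57100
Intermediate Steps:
((-114 + 8)*64)/((W - 110)²) = ((-114 + 8)*64)/((1 - 110)²) = (-106*64)/((-109)²) = -6784/11881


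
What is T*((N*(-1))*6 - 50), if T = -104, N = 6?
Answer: 8944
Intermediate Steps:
T*((N*(-1))*6 - 50) = -104*((6*(-1))*6 - 50) = -104*(-6*6 - 50) = -104*(-36 - 50) = -104*(-86) = 8944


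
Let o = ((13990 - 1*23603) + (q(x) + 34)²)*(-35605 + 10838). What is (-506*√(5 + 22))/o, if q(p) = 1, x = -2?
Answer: -253*√3/34624266 ≈ -1.2656e-5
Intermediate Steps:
o = 207745596 (o = ((13990 - 1*23603) + (1 + 34)²)*(-35605 + 10838) = ((13990 - 23603) + 35²)*(-24767) = (-9613 + 1225)*(-24767) = -8388*(-24767) = 207745596)
(-506*√(5 + 22))/o = -506*√(5 + 22)/207745596 = -1518*√3*(1/207745596) = -253*√3/34624266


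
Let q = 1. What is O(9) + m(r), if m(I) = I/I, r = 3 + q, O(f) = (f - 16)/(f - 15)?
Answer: 13/6 ≈ 2.1667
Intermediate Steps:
O(f) = (-16 + f)/(-15 + f)
r = 4 (r = 3 + 1 = 4)
m(I) = 1
O(9) + m(r) = (-16 + 9)/(-15 + 9) + 1 = -7/(-6) + 1 = -1/6*(-7) + 1 = 7/6 + 1 = 13/6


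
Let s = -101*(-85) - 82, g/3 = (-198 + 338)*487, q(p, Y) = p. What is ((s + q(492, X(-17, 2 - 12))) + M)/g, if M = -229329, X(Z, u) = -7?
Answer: -110167/102270 ≈ -1.0772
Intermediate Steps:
g = 204540 (g = 3*((-198 + 338)*487) = 3*(140*487) = 3*68180 = 204540)
s = 8503 (s = 8585 - 82 = 8503)
((s + q(492, X(-17, 2 - 12))) + M)/g = ((8503 + 492) - 229329)/204540 = (8995 - 229329)*(1/204540) = -220334*1/204540 = -110167/102270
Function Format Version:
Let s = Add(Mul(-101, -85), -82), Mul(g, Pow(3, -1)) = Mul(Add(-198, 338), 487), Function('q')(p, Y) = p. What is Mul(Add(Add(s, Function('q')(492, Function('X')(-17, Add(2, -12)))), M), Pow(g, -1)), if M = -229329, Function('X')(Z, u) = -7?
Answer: Rational(-110167, 102270) ≈ -1.0772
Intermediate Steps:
g = 204540 (g = Mul(3, Mul(Add(-198, 338), 487)) = Mul(3, Mul(140, 487)) = Mul(3, 68180) = 204540)
s = 8503 (s = Add(8585, -82) = 8503)
Mul(Add(Add(s, Function('q')(492, Function('X')(-17, Add(2, -12)))), M), Pow(g, -1)) = Mul(Add(Add(8503, 492), -229329), Pow(204540, -1)) = Mul(Add(8995, -229329), Rational(1, 204540)) = Mul(-220334, Rational(1, 204540)) = Rational(-110167, 102270)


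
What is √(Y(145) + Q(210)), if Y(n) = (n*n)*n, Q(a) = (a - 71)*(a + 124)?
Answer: √3095051 ≈ 1759.3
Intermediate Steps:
Q(a) = (-71 + a)*(124 + a)
Y(n) = n³ (Y(n) = n²*n = n³)
√(Y(145) + Q(210)) = √(145³ + (-8804 + 210² + 53*210)) = √(3048625 + (-8804 + 44100 + 11130)) = √(3048625 + 46426) = √3095051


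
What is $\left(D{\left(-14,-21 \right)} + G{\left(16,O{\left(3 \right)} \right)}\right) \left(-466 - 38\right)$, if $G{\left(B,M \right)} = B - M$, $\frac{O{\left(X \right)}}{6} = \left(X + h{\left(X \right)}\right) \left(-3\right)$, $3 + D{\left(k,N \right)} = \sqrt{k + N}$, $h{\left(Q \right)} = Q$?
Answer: $-60984 - 504 i \sqrt{35} \approx -60984.0 - 2981.7 i$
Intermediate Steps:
$D{\left(k,N \right)} = -3 + \sqrt{N + k}$ ($D{\left(k,N \right)} = -3 + \sqrt{k + N} = -3 + \sqrt{N + k}$)
$O{\left(X \right)} = - 36 X$ ($O{\left(X \right)} = 6 \left(X + X\right) \left(-3\right) = 6 \cdot 2 X \left(-3\right) = 6 \left(- 6 X\right) = - 36 X$)
$\left(D{\left(-14,-21 \right)} + G{\left(16,O{\left(3 \right)} \right)}\right) \left(-466 - 38\right) = \left(\left(-3 + \sqrt{-21 - 14}\right) - \left(-16 - 108\right)\right) \left(-466 - 38\right) = \left(\left(-3 + \sqrt{-35}\right) + \left(16 - -108\right)\right) \left(-504\right) = \left(\left(-3 + i \sqrt{35}\right) + \left(16 + 108\right)\right) \left(-504\right) = \left(\left(-3 + i \sqrt{35}\right) + 124\right) \left(-504\right) = \left(121 + i \sqrt{35}\right) \left(-504\right) = -60984 - 504 i \sqrt{35}$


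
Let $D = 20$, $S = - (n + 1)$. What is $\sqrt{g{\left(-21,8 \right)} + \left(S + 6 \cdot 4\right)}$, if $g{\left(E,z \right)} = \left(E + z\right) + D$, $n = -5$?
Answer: $\sqrt{35} \approx 5.9161$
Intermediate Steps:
$S = 4$ ($S = - (-5 + 1) = \left(-1\right) \left(-4\right) = 4$)
$g{\left(E,z \right)} = 20 + E + z$ ($g{\left(E,z \right)} = \left(E + z\right) + 20 = 20 + E + z$)
$\sqrt{g{\left(-21,8 \right)} + \left(S + 6 \cdot 4\right)} = \sqrt{\left(20 - 21 + 8\right) + \left(4 + 6 \cdot 4\right)} = \sqrt{7 + \left(4 + 24\right)} = \sqrt{7 + 28} = \sqrt{35}$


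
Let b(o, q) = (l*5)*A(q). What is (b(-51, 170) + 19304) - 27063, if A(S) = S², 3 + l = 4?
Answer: 136741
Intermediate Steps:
l = 1 (l = -3 + 4 = 1)
b(o, q) = 5*q² (b(o, q) = (1*5)*q² = 5*q²)
(b(-51, 170) + 19304) - 27063 = (5*170² + 19304) - 27063 = (5*28900 + 19304) - 27063 = (144500 + 19304) - 27063 = 163804 - 27063 = 136741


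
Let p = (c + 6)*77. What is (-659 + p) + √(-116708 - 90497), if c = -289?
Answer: -22450 + I*√207205 ≈ -22450.0 + 455.2*I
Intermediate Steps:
p = -21791 (p = (-289 + 6)*77 = -283*77 = -21791)
(-659 + p) + √(-116708 - 90497) = (-659 - 21791) + √(-116708 - 90497) = -22450 + √(-207205) = -22450 + I*√207205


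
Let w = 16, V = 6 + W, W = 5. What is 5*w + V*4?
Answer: 124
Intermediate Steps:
V = 11 (V = 6 + 5 = 11)
5*w + V*4 = 5*16 + 11*4 = 80 + 44 = 124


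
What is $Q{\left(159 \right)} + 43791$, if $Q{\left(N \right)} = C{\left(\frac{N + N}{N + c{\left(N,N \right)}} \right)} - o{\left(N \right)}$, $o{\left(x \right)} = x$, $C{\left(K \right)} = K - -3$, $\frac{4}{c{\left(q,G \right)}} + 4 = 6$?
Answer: $\frac{7025553}{161} \approx 43637.0$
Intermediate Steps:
$c{\left(q,G \right)} = 2$ ($c{\left(q,G \right)} = \frac{4}{-4 + 6} = \frac{4}{2} = 4 \cdot \frac{1}{2} = 2$)
$C{\left(K \right)} = 3 + K$ ($C{\left(K \right)} = K + 3 = 3 + K$)
$Q{\left(N \right)} = 3 - N + \frac{2 N}{2 + N}$ ($Q{\left(N \right)} = \left(3 + \frac{N + N}{N + 2}\right) - N = \left(3 + \frac{2 N}{2 + N}\right) - N = 3 - N + \frac{2 N}{2 + N}$)
$Q{\left(159 \right)} + 43791 = \frac{6 - 159^{2} + 3 \cdot 159}{2 + 159} + 43791 = \frac{6 - 25281 + 477}{161} + 43791 = \frac{1}{161} \left(-24798\right) + 43791 = - \frac{24798}{161} + 43791 = \frac{7025553}{161}$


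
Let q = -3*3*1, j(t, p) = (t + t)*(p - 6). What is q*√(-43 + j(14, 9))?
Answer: -9*√41 ≈ -57.628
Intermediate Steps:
j(t, p) = 2*t*(-6 + p) (j(t, p) = (2*t)*(-6 + p) = 2*t*(-6 + p))
q = -9 (q = -9*1 = -9)
q*√(-43 + j(14, 9)) = -9*√(-43 + 2*14*(-6 + 9)) = -9*√(-43 + 2*14*3) = -9*√(-43 + 84) = -9*√41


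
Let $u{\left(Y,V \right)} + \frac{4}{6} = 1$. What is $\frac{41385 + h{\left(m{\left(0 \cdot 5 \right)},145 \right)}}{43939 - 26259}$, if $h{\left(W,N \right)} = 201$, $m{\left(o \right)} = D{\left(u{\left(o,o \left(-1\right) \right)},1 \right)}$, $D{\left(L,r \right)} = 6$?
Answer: $\frac{20793}{8840} \approx 2.3521$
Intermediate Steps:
$u{\left(Y,V \right)} = \frac{1}{3}$ ($u{\left(Y,V \right)} = - \frac{2}{3} + 1 = \frac{1}{3}$)
$m{\left(o \right)} = 6$
$\frac{41385 + h{\left(m{\left(0 \cdot 5 \right)},145 \right)}}{43939 - 26259} = \frac{41385 + 201}{43939 - 26259} = \frac{41586}{17680} = 41586 \cdot \frac{1}{17680} = \frac{20793}{8840}$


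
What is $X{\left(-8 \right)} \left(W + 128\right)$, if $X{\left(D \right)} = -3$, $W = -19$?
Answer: $-327$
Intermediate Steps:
$X{\left(-8 \right)} \left(W + 128\right) = - 3 \left(-19 + 128\right) = \left(-3\right) 109 = -327$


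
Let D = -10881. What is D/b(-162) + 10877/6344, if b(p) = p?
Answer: 1310947/19032 ≈ 68.881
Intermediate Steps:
D/b(-162) + 10877/6344 = -10881/(-162) + 10877/6344 = -10881*(-1/162) + 10877*(1/6344) = 403/6 + 10877/6344 = 1310947/19032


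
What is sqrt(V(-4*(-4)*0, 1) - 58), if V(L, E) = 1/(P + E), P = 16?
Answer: I*sqrt(16745)/17 ≈ 7.6119*I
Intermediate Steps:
V(L, E) = 1/(16 + E)
sqrt(V(-4*(-4)*0, 1) - 58) = sqrt(1/(16 + 1) - 58) = sqrt(1/17 - 58) = sqrt(-985/17) = I*sqrt(16745)/17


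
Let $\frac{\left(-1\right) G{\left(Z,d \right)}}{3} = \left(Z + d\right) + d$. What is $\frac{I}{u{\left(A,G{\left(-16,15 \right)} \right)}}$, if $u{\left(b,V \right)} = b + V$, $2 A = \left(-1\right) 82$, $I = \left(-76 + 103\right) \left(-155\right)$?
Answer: $\frac{4185}{83} \approx 50.422$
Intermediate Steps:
$G{\left(Z,d \right)} = - 6 d - 3 Z$ ($G{\left(Z,d \right)} = - 3 \left(\left(Z + d\right) + d\right) = - 3 \left(Z + 2 d\right) = - 6 d - 3 Z$)
$I = -4185$ ($I = 27 \left(-155\right) = -4185$)
$A = -41$ ($A = \frac{\left(-1\right) 82}{2} = \frac{1}{2} \left(-82\right) = -41$)
$u{\left(b,V \right)} = V + b$
$\frac{I}{u{\left(A,G{\left(-16,15 \right)} \right)}} = - \frac{4185}{\left(\left(-6\right) 15 - -48\right) - 41} = - \frac{4185}{\left(-90 + 48\right) - 41} = - \frac{4185}{-42 - 41} = - \frac{4185}{-83} = \left(-4185\right) \left(- \frac{1}{83}\right) = \frac{4185}{83}$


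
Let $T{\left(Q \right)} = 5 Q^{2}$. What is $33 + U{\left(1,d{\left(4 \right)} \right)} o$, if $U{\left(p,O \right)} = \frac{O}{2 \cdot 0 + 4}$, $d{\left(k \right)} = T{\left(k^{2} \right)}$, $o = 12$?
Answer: $3873$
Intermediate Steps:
$d{\left(k \right)} = 5 k^{4}$ ($d{\left(k \right)} = 5 \left(k^{2}\right)^{2} = 5 k^{4}$)
$U{\left(p,O \right)} = \frac{O}{4}$ ($U{\left(p,O \right)} = \frac{O}{0 + 4} = \frac{O}{4}$)
$33 + U{\left(1,d{\left(4 \right)} \right)} o = 33 + \frac{5 \cdot 4^{4}}{4} \cdot 12 = 33 + \frac{5 \cdot 256}{4} \cdot 12 = 33 + \frac{1}{4} \cdot 1280 \cdot 12 = 33 + 320 \cdot 12 = 33 + 3840 = 3873$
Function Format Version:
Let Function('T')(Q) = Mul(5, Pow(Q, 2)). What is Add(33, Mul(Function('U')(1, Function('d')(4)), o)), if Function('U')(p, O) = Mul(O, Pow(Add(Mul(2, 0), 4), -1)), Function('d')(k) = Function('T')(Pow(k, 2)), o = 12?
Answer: 3873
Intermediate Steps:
Function('d')(k) = Mul(5, Pow(k, 4)) (Function('d')(k) = Mul(5, Pow(Pow(k, 2), 2)) = Mul(5, Pow(k, 4)))
Function('U')(p, O) = Mul(Rational(1, 4), O) (Function('U')(p, O) = Mul(O, Pow(Add(0, 4), -1)) = Mul(O, Pow(4, -1)) = Mul(O, Rational(1, 4)) = Mul(Rational(1, 4), O))
Add(33, Mul(Function('U')(1, Function('d')(4)), o)) = Add(33, Mul(Mul(Rational(1, 4), Mul(5, Pow(4, 4))), 12)) = Add(33, Mul(Mul(Rational(1, 4), Mul(5, 256)), 12)) = Add(33, Mul(Mul(Rational(1, 4), 1280), 12)) = Add(33, Mul(320, 12)) = Add(33, 3840) = 3873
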